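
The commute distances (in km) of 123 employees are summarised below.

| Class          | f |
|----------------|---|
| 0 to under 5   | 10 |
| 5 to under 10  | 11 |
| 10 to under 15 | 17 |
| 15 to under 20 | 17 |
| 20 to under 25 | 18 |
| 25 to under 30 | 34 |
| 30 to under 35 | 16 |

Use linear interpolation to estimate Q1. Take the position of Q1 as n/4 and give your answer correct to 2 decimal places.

Cumulative frequencies: 10, 21, 38, 55, 73, 107, 123
n = 123; position = n/4 = 30.75.
This falls in the class 10 to under 15: L = 10, F = 21, f = 17, h = 5.
Lower quartile ≈ 10 + ((30.75 − 21) / 17) × 5 = 12.8676

12.87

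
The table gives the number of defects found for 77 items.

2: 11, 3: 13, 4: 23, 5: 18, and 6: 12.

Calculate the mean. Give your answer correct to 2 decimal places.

4.09

Values: 2, 3, 4, 5, 6
Σfx = 11×2 + 13×3 + 23×4 + 18×5 + 12×6 = 315
n = Σf = 77
Mean = 315 / 77 = 4.0909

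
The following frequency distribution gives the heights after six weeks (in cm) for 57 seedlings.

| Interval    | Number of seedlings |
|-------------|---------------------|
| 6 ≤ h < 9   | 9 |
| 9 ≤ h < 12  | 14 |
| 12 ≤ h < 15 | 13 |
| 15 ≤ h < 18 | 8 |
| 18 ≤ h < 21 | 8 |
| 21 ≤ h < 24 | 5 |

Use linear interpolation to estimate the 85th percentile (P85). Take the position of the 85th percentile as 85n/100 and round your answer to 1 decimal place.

19.7

Cumulative frequencies: 9, 23, 36, 44, 52, 57
n = 57; position = 85n/100 = 48.45.
This falls in the class 18 ≤ h < 21: L = 18, F = 44, f = 8, h = 3.
85th percentile ≈ 18 + ((48.45 − 44) / 8) × 3 = 19.6687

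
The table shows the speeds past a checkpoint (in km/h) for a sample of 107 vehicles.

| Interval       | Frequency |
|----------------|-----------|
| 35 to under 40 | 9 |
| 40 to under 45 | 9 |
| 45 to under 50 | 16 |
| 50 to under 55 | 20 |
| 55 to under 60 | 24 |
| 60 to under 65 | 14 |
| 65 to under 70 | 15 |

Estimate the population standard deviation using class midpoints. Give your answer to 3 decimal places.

Midpoints: 37.5, 42.5, 47.5, 52.5, 57.5, 62.5, 67.5
n = 107, Σfm = 5797.5, mean = 54.1822
Σfm² = 322518.75
Σf(m − x̄)² = Σfm² − (Σfm)²/n = 322518.75 − 5797.5²/107 = 8397.1963
Population variance = 8397.1963 / 107 = 78.4785
Standard deviation = √78.4785 = 8.8588

8.859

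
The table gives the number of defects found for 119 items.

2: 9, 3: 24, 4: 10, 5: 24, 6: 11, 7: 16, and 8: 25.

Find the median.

5

Cumulative frequencies: 9, 33, 43, 67, 78, 94, 119
n = 119, so the median is the value in position (n+1)/2 = 60.
Position 60 falls at value 5.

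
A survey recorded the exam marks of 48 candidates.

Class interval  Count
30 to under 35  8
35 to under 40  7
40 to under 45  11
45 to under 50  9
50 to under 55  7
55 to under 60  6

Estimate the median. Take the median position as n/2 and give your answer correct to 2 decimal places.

44.09

Cumulative frequencies: 8, 15, 26, 35, 42, 48
n = 48; position = n/2 = 24.
This falls in the class 40 to under 45: L = 40, F = 15, f = 11, h = 5.
Median ≈ 40 + ((24 − 15) / 11) × 5 = 44.0909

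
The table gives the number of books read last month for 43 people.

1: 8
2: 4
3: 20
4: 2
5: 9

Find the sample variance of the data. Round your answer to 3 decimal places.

Values: 1, 2, 3, 4, 5
n = 43, Σfx = 129, mean = 3.0000
Σfx² = 461
Σf(x − x̄)² = Σfx² − (Σfx)²/n = 461 − 129²/43 = 74.0000
Sample variance = 74.0000 / 42 = 1.7619

1.762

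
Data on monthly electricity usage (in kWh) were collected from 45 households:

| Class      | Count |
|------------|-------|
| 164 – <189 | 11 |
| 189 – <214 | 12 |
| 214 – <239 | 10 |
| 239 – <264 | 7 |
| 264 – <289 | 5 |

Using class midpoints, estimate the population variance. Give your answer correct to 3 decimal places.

1063.580

Midpoints: 176.5, 201.5, 226.5, 251.5, 276.5
n = 45, Σfm = 9767.5, mean = 217.0556
Σfm² = 2167951.25
Σf(m − x̄)² = Σfm² − (Σfm)²/n = 2167951.25 − 9767.5²/45 = 47861.1111
Population variance = 47861.1111 / 45 = 1063.5802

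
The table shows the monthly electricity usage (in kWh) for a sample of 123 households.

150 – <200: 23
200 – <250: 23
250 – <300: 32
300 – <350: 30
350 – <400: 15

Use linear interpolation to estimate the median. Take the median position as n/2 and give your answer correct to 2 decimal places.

Cumulative frequencies: 23, 46, 78, 108, 123
n = 123; position = n/2 = 61.5.
This falls in the class 250 – <300: L = 250, F = 46, f = 32, h = 50.
Median ≈ 250 + ((61.5 − 46) / 32) × 50 = 274.2188

274.22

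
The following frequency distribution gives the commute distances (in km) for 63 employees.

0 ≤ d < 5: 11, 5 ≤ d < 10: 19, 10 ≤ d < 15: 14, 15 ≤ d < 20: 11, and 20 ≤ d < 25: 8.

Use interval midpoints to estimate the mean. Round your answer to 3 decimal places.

11.389

Midpoints: 2.5, 7.5, 12.5, 17.5, 22.5
Σfm = 11×2.5 + 19×7.5 + 14×12.5 + 11×17.5 + 8×22.5 = 717.5
n = Σf = 63
Mean = 717.5 / 63 = 11.3889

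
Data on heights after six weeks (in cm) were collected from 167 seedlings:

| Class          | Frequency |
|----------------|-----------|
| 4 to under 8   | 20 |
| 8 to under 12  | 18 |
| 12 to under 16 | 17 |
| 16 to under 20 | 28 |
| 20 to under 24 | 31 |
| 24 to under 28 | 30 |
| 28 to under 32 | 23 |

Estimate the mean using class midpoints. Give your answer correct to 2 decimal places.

19.13

Midpoints: 6, 10, 14, 18, 22, 26, 30
Σfm = 20×6 + 18×10 + 17×14 + 28×18 + 31×22 + 30×26 + 23×30 = 3194
n = Σf = 167
Mean = 3194 / 167 = 19.1257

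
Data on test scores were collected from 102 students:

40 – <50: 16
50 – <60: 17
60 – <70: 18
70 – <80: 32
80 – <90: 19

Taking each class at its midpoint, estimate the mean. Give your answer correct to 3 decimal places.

Midpoints: 45, 55, 65, 75, 85
Σfm = 16×45 + 17×55 + 18×65 + 32×75 + 19×85 = 6840
n = Σf = 102
Mean = 6840 / 102 = 67.0588

67.059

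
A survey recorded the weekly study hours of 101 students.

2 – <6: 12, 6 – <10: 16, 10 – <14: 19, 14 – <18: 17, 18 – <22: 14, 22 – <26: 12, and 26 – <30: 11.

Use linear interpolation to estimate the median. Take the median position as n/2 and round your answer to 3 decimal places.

14.824

Cumulative frequencies: 12, 28, 47, 64, 78, 90, 101
n = 101; position = n/2 = 50.5.
This falls in the class 14 – <18: L = 14, F = 47, f = 17, h = 4.
Median ≈ 14 + ((50.5 − 47) / 17) × 4 = 14.8235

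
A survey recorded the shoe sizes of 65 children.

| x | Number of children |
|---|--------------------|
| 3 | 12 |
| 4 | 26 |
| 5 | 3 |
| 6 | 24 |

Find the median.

4

Cumulative frequencies: 12, 38, 41, 65
n = 65, so the median is the value in position (n+1)/2 = 33.
Position 33 falls at value 4.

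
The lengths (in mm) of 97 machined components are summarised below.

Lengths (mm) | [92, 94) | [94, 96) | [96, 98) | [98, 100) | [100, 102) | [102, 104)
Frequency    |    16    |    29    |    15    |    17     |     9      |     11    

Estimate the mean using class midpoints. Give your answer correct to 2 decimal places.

97.14

Midpoints: 93, 95, 97, 99, 101, 103
Σfm = 16×93 + 29×95 + 15×97 + 17×99 + 9×101 + 11×103 = 9423
n = Σf = 97
Mean = 9423 / 97 = 97.1443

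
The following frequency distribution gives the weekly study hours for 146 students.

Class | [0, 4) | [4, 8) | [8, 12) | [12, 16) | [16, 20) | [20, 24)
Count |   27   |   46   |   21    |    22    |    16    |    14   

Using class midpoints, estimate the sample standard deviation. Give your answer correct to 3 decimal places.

Midpoints: 2, 6, 10, 14, 18, 22
n = 146, Σfm = 1444, mean = 9.8904
Σfm² = 20136
Σf(m − x̄)² = Σfm² − (Σfm)²/n = 20136 − 1444²/146 = 5854.2466
Sample variance = 5854.2466 / 145 = 40.3741
Standard deviation = √40.3741 = 6.3541

6.354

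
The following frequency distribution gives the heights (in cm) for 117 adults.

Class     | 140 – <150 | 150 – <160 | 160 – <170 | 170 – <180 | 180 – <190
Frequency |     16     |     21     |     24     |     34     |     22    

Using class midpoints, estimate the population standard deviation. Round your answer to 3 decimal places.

13.128

Midpoints: 145, 155, 165, 175, 185
n = 117, Σfm = 19555, mean = 167.1368
Σfm² = 3288525
Σf(m − x̄)² = Σfm² − (Σfm)²/n = 3288525 − 19555²/117 = 20165.8120
Population variance = 20165.8120 / 117 = 172.3574
Standard deviation = √172.3574 = 13.1285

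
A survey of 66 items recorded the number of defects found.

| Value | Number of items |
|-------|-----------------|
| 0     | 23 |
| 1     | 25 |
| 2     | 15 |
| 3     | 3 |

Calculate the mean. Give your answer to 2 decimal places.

Values: 0, 1, 2, 3
Σfx = 23×0 + 25×1 + 15×2 + 3×3 = 64
n = Σf = 66
Mean = 64 / 66 = 0.9697

0.97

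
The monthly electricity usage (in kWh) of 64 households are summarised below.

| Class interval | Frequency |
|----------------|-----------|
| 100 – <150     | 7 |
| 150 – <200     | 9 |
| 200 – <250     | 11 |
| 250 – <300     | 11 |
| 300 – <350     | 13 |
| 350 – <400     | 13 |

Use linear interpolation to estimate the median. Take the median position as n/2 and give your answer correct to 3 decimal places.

272.727

Cumulative frequencies: 7, 16, 27, 38, 51, 64
n = 64; position = n/2 = 32.
This falls in the class 250 – <300: L = 250, F = 27, f = 11, h = 50.
Median ≈ 250 + ((32 − 27) / 11) × 50 = 272.7273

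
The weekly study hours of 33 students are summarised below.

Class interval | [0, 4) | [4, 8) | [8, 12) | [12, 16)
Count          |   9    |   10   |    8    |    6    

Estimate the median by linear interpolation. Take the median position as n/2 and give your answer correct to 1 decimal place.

7.0

Cumulative frequencies: 9, 19, 27, 33
n = 33; position = n/2 = 16.5.
This falls in the class [4, 8): L = 4, F = 9, f = 10, h = 4.
Median ≈ 4 + ((16.5 − 9) / 10) × 4 = 7.0000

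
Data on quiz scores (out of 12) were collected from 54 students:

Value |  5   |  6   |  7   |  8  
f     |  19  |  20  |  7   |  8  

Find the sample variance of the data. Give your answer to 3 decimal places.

1.089

Values: 5, 6, 7, 8
n = 54, Σfx = 328, mean = 6.0741
Σfx² = 2050
Σf(x − x̄)² = Σfx² − (Σfx)²/n = 2050 − 328²/54 = 57.7037
Sample variance = 57.7037 / 53 = 1.0887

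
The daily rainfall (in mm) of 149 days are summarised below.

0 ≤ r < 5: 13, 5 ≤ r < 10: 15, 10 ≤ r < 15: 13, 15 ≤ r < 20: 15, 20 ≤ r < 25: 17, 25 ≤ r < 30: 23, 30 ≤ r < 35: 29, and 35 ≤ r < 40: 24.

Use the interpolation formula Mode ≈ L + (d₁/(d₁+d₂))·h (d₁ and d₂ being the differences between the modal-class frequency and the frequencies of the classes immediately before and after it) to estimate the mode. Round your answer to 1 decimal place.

Modal class: 30 ≤ r < 35 (highest frequency 29).
d₁ = 29 − 23 = 6, d₂ = 29 − 24 = 5
Mode ≈ 30 + (6/(6+5)) × 5 = 30 + 2.7273 = 32.7273

32.7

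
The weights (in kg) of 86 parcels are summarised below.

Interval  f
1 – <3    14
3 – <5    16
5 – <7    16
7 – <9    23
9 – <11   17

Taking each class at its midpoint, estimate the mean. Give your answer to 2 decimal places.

Midpoints: 2, 4, 6, 8, 10
Σfm = 14×2 + 16×4 + 16×6 + 23×8 + 17×10 = 542
n = Σf = 86
Mean = 542 / 86 = 6.3023

6.30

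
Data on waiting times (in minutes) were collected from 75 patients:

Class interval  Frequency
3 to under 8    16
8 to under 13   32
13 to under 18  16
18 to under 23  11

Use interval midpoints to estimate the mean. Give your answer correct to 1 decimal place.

Midpoints: 5.5, 10.5, 15.5, 20.5
Σfm = 16×5.5 + 32×10.5 + 16×15.5 + 11×20.5 = 897.5
n = Σf = 75
Mean = 897.5 / 75 = 11.9667

12.0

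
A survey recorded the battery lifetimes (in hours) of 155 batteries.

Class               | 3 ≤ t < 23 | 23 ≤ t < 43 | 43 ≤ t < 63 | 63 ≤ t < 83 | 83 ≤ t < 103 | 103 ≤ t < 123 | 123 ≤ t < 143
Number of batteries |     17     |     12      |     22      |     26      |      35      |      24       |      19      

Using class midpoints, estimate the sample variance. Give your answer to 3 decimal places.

Midpoints: 13, 33, 53, 73, 93, 113, 133
n = 155, Σfm = 12175, mean = 78.5484
Σfm² = 1161555
Σf(m − x̄)² = Σfm² − (Σfm)²/n = 1161555 − 12175²/155 = 205228.3871
Sample variance = 205228.3871 / 154 = 1332.6519

1332.652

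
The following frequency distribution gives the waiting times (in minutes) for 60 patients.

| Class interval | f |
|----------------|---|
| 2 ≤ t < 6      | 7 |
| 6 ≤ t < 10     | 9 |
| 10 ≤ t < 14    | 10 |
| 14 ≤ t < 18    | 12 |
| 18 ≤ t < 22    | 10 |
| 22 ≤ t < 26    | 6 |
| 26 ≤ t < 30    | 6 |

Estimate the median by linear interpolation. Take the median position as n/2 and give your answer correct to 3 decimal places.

Cumulative frequencies: 7, 16, 26, 38, 48, 54, 60
n = 60; position = n/2 = 30.
This falls in the class 14 ≤ t < 18: L = 14, F = 26, f = 12, h = 4.
Median ≈ 14 + ((30 − 26) / 12) × 4 = 15.3333

15.333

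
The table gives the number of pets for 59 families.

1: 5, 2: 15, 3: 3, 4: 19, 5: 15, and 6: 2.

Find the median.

Cumulative frequencies: 5, 20, 23, 42, 57, 59
n = 59, so the median is the value in position (n+1)/2 = 30.
Position 30 falls at value 4.

4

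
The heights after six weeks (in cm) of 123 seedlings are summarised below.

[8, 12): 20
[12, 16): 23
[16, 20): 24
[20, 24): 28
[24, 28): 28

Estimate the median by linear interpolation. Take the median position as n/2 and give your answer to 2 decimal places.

19.08

Cumulative frequencies: 20, 43, 67, 95, 123
n = 123; position = n/2 = 61.5.
This falls in the class [16, 20): L = 16, F = 43, f = 24, h = 4.
Median ≈ 16 + ((61.5 − 43) / 24) × 4 = 19.0833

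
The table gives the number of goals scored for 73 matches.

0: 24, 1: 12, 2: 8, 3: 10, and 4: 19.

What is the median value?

2

Cumulative frequencies: 24, 36, 44, 54, 73
n = 73, so the median is the value in position (n+1)/2 = 37.
Position 37 falls at value 2.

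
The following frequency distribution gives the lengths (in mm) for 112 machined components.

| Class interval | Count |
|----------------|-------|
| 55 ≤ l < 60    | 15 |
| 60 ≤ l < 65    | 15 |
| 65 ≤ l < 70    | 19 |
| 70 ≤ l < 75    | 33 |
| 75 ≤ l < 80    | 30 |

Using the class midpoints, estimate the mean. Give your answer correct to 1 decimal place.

Midpoints: 57.5, 62.5, 67.5, 72.5, 77.5
Σfm = 15×57.5 + 15×62.5 + 19×67.5 + 33×72.5 + 30×77.5 = 7800
n = Σf = 112
Mean = 7800 / 112 = 69.6429

69.6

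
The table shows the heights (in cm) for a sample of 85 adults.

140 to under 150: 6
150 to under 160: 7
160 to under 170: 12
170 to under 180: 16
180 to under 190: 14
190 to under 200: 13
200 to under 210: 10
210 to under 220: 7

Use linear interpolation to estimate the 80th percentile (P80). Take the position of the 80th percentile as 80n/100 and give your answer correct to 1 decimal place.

200.0

Cumulative frequencies: 6, 13, 25, 41, 55, 68, 78, 85
n = 85; position = 80n/100 = 68.
This falls in the class 190 to under 200: L = 190, F = 55, f = 13, h = 10.
80th percentile ≈ 190 + ((68 − 55) / 13) × 10 = 200.0000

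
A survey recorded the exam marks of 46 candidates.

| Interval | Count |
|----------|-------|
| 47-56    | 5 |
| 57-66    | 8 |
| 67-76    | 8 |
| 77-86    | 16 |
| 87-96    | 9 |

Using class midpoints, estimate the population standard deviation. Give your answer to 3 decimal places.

Midpoints: 51.5, 61.5, 71.5, 81.5, 91.5
n = 46, Σfm = 3449, mean = 74.9783
Σfm² = 266043.5
Σf(m − x̄)² = Σfm² − (Σfm)²/n = 266043.5 − 3449²/46 = 7443.4783
Population variance = 7443.4783 / 46 = 161.8147
Standard deviation = √161.8147 = 12.7206

12.721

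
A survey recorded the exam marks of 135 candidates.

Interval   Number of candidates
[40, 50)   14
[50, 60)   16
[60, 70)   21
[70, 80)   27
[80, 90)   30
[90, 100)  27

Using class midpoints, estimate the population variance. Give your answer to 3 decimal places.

257.855

Midpoints: 45, 55, 65, 75, 85, 95
n = 135, Σfm = 10015, mean = 74.1852
Σfm² = 777775
Σf(m − x̄)² = Σfm² − (Σfm)²/n = 777775 − 10015²/135 = 34810.3704
Population variance = 34810.3704 / 135 = 257.8546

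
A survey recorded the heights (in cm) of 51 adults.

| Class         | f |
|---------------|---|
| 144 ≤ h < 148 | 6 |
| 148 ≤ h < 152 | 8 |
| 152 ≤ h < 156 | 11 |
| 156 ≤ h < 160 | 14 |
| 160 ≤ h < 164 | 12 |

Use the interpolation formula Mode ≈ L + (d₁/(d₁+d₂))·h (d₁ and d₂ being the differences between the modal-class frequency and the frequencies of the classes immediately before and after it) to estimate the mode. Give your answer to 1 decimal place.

158.4

Modal class: 156 ≤ h < 160 (highest frequency 14).
d₁ = 14 − 11 = 3, d₂ = 14 − 12 = 2
Mode ≈ 156 + (3/(3+2)) × 4 = 156 + 2.4000 = 158.4000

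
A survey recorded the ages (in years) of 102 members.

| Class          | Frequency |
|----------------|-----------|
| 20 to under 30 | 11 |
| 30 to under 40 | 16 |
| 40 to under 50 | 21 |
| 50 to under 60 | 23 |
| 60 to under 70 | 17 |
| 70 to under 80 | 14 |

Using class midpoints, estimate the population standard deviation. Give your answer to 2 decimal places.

15.36

Midpoints: 25, 35, 45, 55, 65, 75
n = 102, Σfm = 5200, mean = 50.9804
Σfm² = 289150
Σf(m − x̄)² = Σfm² − (Σfm)²/n = 289150 − 5200²/102 = 24051.9608
Population variance = 24051.9608 / 102 = 235.8035
Standard deviation = √235.8035 = 15.3559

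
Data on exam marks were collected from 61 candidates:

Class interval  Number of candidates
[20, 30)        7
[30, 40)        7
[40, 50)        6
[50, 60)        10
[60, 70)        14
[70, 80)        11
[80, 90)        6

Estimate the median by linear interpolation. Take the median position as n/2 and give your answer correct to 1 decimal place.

60.4

Cumulative frequencies: 7, 14, 20, 30, 44, 55, 61
n = 61; position = n/2 = 30.5.
This falls in the class [60, 70): L = 60, F = 30, f = 14, h = 10.
Median ≈ 60 + ((30.5 − 30) / 14) × 10 = 60.3571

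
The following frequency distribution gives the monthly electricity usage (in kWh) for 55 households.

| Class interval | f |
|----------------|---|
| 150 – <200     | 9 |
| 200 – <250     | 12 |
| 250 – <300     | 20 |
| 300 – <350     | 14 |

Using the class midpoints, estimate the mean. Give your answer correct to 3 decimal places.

260.455

Midpoints: 175, 225, 275, 325
Σfm = 9×175 + 12×225 + 20×275 + 14×325 = 14325
n = Σf = 55
Mean = 14325 / 55 = 260.4545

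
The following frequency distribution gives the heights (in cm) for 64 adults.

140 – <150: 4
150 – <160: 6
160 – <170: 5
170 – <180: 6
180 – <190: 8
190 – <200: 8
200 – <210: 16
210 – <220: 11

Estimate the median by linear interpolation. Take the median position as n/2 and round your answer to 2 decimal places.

Cumulative frequencies: 4, 10, 15, 21, 29, 37, 53, 64
n = 64; position = n/2 = 32.
This falls in the class 190 – <200: L = 190, F = 29, f = 8, h = 10.
Median ≈ 190 + ((32 − 29) / 8) × 10 = 193.7500

193.75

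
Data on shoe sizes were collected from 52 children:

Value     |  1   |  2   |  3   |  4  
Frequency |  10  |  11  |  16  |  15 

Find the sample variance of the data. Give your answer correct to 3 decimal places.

Values: 1, 2, 3, 4
n = 52, Σfx = 140, mean = 2.6923
Σfx² = 438
Σf(x − x̄)² = Σfx² − (Σfx)²/n = 438 − 140²/52 = 61.0769
Sample variance = 61.0769 / 51 = 1.1976

1.198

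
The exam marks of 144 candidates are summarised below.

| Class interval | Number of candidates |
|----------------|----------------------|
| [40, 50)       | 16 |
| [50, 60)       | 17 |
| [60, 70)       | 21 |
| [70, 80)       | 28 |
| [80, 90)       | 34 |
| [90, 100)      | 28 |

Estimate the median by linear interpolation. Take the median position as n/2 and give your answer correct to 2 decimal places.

Cumulative frequencies: 16, 33, 54, 82, 116, 144
n = 144; position = n/2 = 72.
This falls in the class [70, 80): L = 70, F = 54, f = 28, h = 10.
Median ≈ 70 + ((72 − 54) / 28) × 10 = 76.4286

76.43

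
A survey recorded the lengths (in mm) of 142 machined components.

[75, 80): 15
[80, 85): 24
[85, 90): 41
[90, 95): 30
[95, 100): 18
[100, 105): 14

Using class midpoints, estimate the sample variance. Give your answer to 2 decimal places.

51.68

Midpoints: 77.5, 82.5, 87.5, 92.5, 97.5, 102.5
n = 142, Σfm = 12695, mean = 89.4014
Σfm² = 1142237.5
Σf(m − x̄)² = Σfm² − (Σfm)²/n = 1142237.5 − 12695²/142 = 7286.6197
Sample variance = 7286.6197 / 141 = 51.6782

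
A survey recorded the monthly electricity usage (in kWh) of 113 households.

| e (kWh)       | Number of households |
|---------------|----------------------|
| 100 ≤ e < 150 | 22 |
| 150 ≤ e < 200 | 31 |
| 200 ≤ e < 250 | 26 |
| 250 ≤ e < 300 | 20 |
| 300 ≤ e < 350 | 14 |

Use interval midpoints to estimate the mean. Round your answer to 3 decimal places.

213.053

Midpoints: 125, 175, 225, 275, 325
Σfm = 22×125 + 31×175 + 26×225 + 20×275 + 14×325 = 24075
n = Σf = 113
Mean = 24075 / 113 = 213.0531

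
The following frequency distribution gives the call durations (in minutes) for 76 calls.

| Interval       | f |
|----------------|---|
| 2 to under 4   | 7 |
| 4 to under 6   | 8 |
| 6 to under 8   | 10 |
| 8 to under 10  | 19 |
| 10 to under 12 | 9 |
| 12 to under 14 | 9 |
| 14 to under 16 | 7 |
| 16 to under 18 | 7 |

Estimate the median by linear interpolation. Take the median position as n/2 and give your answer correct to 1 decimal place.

9.4

Cumulative frequencies: 7, 15, 25, 44, 53, 62, 69, 76
n = 76; position = n/2 = 38.
This falls in the class 8 to under 10: L = 8, F = 25, f = 19, h = 2.
Median ≈ 8 + ((38 − 25) / 19) × 2 = 9.3684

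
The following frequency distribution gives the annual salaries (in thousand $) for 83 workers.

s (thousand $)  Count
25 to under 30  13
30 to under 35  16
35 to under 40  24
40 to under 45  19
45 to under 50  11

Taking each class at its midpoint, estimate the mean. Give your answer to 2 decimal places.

37.44

Midpoints: 27.5, 32.5, 37.5, 42.5, 47.5
Σfm = 13×27.5 + 16×32.5 + 24×37.5 + 19×42.5 + 11×47.5 = 3107.5
n = Σf = 83
Mean = 3107.5 / 83 = 37.4398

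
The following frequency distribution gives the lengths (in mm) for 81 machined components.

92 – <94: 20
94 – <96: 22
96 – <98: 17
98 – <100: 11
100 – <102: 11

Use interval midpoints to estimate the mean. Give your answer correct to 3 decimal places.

96.284

Midpoints: 93, 95, 97, 99, 101
Σfm = 20×93 + 22×95 + 17×97 + 11×99 + 11×101 = 7799
n = Σf = 81
Mean = 7799 / 81 = 96.2840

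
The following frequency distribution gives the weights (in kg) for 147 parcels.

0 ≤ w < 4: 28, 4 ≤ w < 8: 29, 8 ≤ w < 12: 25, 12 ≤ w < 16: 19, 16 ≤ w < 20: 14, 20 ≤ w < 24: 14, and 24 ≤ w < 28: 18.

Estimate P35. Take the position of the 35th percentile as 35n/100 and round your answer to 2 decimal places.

Cumulative frequencies: 28, 57, 82, 101, 115, 129, 147
n = 147; position = 35n/100 = 51.45.
This falls in the class 4 ≤ w < 8: L = 4, F = 28, f = 29, h = 4.
35th percentile ≈ 4 + ((51.45 − 28) / 29) × 4 = 7.2345

7.23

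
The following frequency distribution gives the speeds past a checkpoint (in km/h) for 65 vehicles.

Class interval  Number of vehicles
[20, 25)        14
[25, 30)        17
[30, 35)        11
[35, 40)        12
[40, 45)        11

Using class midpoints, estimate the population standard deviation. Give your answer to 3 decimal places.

Midpoints: 22.5, 27.5, 32.5, 37.5, 42.5
n = 65, Σfm = 2057.5, mean = 31.6538
Σfm² = 68306.25
Σf(m − x̄)² = Σfm² − (Σfm)²/n = 68306.25 − 2057.5²/65 = 3178.4615
Population variance = 3178.4615 / 65 = 48.8994
Standard deviation = √48.8994 = 6.9928

6.993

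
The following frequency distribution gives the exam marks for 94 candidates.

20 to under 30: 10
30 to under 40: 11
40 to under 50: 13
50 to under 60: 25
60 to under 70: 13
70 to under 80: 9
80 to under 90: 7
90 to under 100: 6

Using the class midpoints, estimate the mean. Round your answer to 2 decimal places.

Midpoints: 25, 35, 45, 55, 65, 75, 85, 95
Σfm = 10×25 + 11×35 + 13×45 + 25×55 + 13×65 + 9×75 + 7×85 + 6×95 = 5280
n = Σf = 94
Mean = 5280 / 94 = 56.1702

56.17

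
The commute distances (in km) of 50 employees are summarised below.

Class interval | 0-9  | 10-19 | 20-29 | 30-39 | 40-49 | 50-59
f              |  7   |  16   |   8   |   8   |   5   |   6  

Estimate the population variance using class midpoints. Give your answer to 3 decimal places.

250.560

Midpoints: 4.5, 14.5, 24.5, 34.5, 44.5, 54.5
n = 50, Σfm = 1285, mean = 25.7000
Σfm² = 45552.5
Σf(m − x̄)² = Σfm² − (Σfm)²/n = 45552.5 − 1285²/50 = 12528.0000
Population variance = 12528.0000 / 50 = 250.5600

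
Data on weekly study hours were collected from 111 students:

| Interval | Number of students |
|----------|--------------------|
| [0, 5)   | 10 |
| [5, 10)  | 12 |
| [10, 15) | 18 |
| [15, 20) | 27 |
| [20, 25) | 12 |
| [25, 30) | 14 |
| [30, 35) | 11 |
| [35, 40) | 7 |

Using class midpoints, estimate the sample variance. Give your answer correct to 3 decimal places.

Midpoints: 2.5, 7.5, 12.5, 17.5, 22.5, 27.5, 32.5, 37.5
n = 111, Σfm = 2087.5, mean = 18.8063
Σfm² = 49943.75
Σf(m − x̄)² = Σfm² − (Σfm)²/n = 49943.75 − 2087.5²/111 = 10685.5856
Sample variance = 10685.5856 / 110 = 97.1417

97.142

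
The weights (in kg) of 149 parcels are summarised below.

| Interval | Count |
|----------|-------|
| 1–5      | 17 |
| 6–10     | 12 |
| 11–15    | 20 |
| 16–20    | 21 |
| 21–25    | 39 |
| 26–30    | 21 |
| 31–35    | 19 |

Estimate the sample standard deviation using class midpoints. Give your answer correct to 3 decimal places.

9.214

Midpoints: 3, 8, 13, 18, 23, 28, 33
n = 149, Σfm = 2897, mean = 19.4430
Σfm² = 68891
Σf(m − x̄)² = Σfm² − (Σfm)²/n = 68891 − 2897²/149 = 12564.7651
Sample variance = 12564.7651 / 148 = 84.8971
Standard deviation = √84.8971 = 9.2140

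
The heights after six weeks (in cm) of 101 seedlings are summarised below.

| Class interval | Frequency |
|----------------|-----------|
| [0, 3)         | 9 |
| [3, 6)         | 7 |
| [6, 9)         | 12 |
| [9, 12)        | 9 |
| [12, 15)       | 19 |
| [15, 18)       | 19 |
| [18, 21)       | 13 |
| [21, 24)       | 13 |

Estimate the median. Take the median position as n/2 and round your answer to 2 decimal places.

14.13

Cumulative frequencies: 9, 16, 28, 37, 56, 75, 88, 101
n = 101; position = n/2 = 50.5.
This falls in the class [12, 15): L = 12, F = 37, f = 19, h = 3.
Median ≈ 12 + ((50.5 − 37) / 19) × 3 = 14.1316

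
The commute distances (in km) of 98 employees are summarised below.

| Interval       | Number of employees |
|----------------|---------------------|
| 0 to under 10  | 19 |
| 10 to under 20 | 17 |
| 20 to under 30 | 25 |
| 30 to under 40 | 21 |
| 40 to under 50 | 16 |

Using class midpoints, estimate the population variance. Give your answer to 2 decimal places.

Midpoints: 5, 15, 25, 35, 45
n = 98, Σfm = 2430, mean = 24.7959
Σfm² = 78050
Σf(m − x̄)² = Σfm² − (Σfm)²/n = 78050 − 2430²/98 = 17795.9184
Population variance = 17795.9184 / 98 = 181.5910

181.59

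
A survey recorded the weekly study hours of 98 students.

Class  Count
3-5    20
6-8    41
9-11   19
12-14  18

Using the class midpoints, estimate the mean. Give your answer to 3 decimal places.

8.071

Midpoints: 4, 7, 10, 13
Σfm = 20×4 + 41×7 + 19×10 + 18×13 = 791
n = Σf = 98
Mean = 791 / 98 = 8.0714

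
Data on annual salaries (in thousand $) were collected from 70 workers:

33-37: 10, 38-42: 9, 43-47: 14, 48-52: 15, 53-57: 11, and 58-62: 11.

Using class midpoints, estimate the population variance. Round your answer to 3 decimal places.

65.352

Midpoints: 35, 40, 45, 50, 55, 60
n = 70, Σfm = 3355, mean = 47.9286
Σfm² = 165375
Σf(m − x̄)² = Σfm² − (Σfm)²/n = 165375 − 3355²/70 = 4574.6429
Population variance = 4574.6429 / 70 = 65.3520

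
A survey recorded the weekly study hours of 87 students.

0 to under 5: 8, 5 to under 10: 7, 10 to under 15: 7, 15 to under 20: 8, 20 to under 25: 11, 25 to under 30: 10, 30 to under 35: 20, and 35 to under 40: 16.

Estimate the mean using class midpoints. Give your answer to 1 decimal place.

23.8

Midpoints: 2.5, 7.5, 12.5, 17.5, 22.5, 27.5, 32.5, 37.5
Σfm = 8×2.5 + 7×7.5 + 7×12.5 + 8×17.5 + 11×22.5 + 10×27.5 + 20×32.5 + 16×37.5 = 2072.5
n = Σf = 87
Mean = 2072.5 / 87 = 23.8218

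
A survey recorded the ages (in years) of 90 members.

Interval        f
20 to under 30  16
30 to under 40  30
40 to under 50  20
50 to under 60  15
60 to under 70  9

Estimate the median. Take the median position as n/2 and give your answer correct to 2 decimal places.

39.67

Cumulative frequencies: 16, 46, 66, 81, 90
n = 90; position = n/2 = 45.
This falls in the class 30 to under 40: L = 30, F = 16, f = 30, h = 10.
Median ≈ 30 + ((45 − 16) / 30) × 10 = 39.6667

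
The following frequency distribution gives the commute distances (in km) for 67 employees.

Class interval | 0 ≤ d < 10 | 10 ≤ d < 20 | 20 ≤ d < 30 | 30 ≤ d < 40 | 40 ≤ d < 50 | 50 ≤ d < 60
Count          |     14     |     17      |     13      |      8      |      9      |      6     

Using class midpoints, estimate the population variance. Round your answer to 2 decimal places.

255.20

Midpoints: 5, 15, 25, 35, 45, 55
n = 67, Σfm = 1665, mean = 24.8507
Σfm² = 58475
Σf(m − x̄)² = Σfm² − (Σfm)²/n = 58475 − 1665²/67 = 17098.5075
Population variance = 17098.5075 / 67 = 255.2016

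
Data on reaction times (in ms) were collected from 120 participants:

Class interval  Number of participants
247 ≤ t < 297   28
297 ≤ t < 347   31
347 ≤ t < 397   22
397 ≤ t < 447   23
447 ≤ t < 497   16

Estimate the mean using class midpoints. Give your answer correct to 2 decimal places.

358.67

Midpoints: 272, 322, 372, 422, 472
Σfm = 28×272 + 31×322 + 22×372 + 23×422 + 16×472 = 43040
n = Σf = 120
Mean = 43040 / 120 = 358.6667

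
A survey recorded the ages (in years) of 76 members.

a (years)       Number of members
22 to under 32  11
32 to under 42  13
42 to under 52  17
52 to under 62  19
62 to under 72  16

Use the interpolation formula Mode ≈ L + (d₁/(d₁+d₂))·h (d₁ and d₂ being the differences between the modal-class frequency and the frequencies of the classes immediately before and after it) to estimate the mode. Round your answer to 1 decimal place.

56.0

Modal class: 52 to under 62 (highest frequency 19).
d₁ = 19 − 17 = 2, d₂ = 19 − 16 = 3
Mode ≈ 52 + (2/(2+3)) × 10 = 52 + 4.0000 = 56.0000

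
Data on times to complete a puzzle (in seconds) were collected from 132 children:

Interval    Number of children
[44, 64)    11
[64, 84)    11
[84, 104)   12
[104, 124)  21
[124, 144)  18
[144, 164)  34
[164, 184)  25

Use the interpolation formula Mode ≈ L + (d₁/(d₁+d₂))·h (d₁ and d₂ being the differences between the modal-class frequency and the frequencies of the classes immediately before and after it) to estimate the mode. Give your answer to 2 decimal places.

Modal class: [144, 164) (highest frequency 34).
d₁ = 34 − 18 = 16, d₂ = 34 − 25 = 9
Mode ≈ 144 + (16/(16+9)) × 20 = 144 + 12.8000 = 156.8000

156.80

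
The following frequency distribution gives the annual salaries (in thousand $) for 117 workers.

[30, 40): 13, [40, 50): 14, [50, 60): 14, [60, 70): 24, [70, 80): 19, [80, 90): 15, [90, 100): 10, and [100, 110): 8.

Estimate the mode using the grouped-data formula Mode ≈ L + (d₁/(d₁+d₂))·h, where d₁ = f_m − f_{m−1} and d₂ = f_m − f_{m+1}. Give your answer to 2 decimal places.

Modal class: [60, 70) (highest frequency 24).
d₁ = 24 − 14 = 10, d₂ = 24 − 19 = 5
Mode ≈ 60 + (10/(10+5)) × 10 = 60 + 6.6667 = 66.6667

66.67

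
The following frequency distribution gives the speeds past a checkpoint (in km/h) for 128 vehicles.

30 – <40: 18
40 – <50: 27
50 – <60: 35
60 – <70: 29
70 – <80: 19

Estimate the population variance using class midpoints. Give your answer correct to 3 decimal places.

Midpoints: 35, 45, 55, 65, 75
n = 128, Σfm = 7080, mean = 55.3125
Σfm² = 412000
Σf(m − x̄)² = Σfm² − (Σfm)²/n = 412000 − 7080²/128 = 20387.5000
Population variance = 20387.5000 / 128 = 159.2773

159.277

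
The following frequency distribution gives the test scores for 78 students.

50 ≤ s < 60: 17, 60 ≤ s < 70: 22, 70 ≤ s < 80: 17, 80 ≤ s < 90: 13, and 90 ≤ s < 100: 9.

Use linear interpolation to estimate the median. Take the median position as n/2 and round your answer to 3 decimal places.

Cumulative frequencies: 17, 39, 56, 69, 78
n = 78; position = n/2 = 39.
This falls in the class 60 ≤ s < 70: L = 60, F = 17, f = 22, h = 10.
Median ≈ 60 + ((39 − 17) / 22) × 10 = 70.0000

70.000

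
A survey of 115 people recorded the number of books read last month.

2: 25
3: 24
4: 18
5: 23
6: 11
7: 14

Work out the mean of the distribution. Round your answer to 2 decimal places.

4.11

Values: 2, 3, 4, 5, 6, 7
Σfx = 25×2 + 24×3 + 18×4 + 23×5 + 11×6 + 14×7 = 473
n = Σf = 115
Mean = 473 / 115 = 4.1130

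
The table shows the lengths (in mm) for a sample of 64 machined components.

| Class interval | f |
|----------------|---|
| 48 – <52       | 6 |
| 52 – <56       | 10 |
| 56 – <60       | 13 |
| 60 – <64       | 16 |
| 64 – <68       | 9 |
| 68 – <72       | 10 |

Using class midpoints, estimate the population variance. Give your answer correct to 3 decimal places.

37.109

Midpoints: 50, 54, 58, 62, 66, 70
n = 64, Σfm = 3880, mean = 60.6250
Σfm² = 237600
Σf(m − x̄)² = Σfm² − (Σfm)²/n = 237600 − 3880²/64 = 2375.0000
Population variance = 2375.0000 / 64 = 37.1094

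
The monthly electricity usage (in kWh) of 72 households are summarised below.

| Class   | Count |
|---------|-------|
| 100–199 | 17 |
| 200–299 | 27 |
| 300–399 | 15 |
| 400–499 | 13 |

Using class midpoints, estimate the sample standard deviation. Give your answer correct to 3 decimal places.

Midpoints: 149.5, 249.5, 349.5, 449.5
n = 72, Σfm = 20364, mean = 282.8333
Σfm² = 6519618
Σf(m − x̄)² = Σfm² − (Σfm)²/n = 6519618 − 20364²/72 = 760000.0000
Sample variance = 760000.0000 / 71 = 10704.2254
Standard deviation = √10704.2254 = 103.4612

103.461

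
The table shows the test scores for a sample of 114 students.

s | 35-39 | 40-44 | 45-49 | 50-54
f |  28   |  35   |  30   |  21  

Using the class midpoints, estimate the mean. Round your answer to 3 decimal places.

43.930

Midpoints: 37, 42, 47, 52
Σfm = 28×37 + 35×42 + 30×47 + 21×52 = 5008
n = Σf = 114
Mean = 5008 / 114 = 43.9298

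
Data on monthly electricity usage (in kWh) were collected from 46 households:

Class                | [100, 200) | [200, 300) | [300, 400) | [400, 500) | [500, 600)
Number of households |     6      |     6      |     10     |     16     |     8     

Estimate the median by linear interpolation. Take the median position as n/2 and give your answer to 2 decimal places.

Cumulative frequencies: 6, 12, 22, 38, 46
n = 46; position = n/2 = 23.
This falls in the class [400, 500): L = 400, F = 22, f = 16, h = 100.
Median ≈ 400 + ((23 − 22) / 16) × 100 = 406.2500

406.25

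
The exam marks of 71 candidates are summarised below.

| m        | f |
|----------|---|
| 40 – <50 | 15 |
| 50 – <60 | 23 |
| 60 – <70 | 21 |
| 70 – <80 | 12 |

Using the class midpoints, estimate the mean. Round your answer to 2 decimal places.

Midpoints: 45, 55, 65, 75
Σfm = 15×45 + 23×55 + 21×65 + 12×75 = 4205
n = Σf = 71
Mean = 4205 / 71 = 59.2254

59.23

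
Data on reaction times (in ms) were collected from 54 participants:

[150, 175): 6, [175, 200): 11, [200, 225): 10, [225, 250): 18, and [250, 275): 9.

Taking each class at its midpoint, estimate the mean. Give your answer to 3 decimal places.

218.519

Midpoints: 162.5, 187.5, 212.5, 237.5, 262.5
Σfm = 6×162.5 + 11×187.5 + 10×212.5 + 18×237.5 + 9×262.5 = 11800
n = Σf = 54
Mean = 11800 / 54 = 218.5185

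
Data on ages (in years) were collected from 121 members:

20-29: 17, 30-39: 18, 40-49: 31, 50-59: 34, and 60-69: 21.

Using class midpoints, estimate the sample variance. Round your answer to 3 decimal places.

Midpoints: 24.5, 34.5, 44.5, 54.5, 64.5
n = 121, Σfm = 5624.5, mean = 46.4835
Σfm² = 281370.25
Σf(m − x̄)² = Σfm² − (Σfm)²/n = 281370.25 − 5624.5²/121 = 19923.9669
Sample variance = 19923.9669 / 120 = 166.0331

166.033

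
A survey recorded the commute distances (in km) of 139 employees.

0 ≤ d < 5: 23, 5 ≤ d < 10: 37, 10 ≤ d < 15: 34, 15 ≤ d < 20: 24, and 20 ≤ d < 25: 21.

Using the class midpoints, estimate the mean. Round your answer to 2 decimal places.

Midpoints: 2.5, 7.5, 12.5, 17.5, 22.5
Σfm = 23×2.5 + 37×7.5 + 34×12.5 + 24×17.5 + 21×22.5 = 1652.5
n = Σf = 139
Mean = 1652.5 / 139 = 11.8885

11.89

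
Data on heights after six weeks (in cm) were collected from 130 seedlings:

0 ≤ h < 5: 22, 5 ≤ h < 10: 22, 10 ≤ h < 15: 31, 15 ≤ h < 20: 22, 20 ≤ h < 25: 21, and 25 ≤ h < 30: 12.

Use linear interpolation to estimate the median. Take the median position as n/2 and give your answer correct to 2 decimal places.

13.39

Cumulative frequencies: 22, 44, 75, 97, 118, 130
n = 130; position = n/2 = 65.
This falls in the class 10 ≤ h < 15: L = 10, F = 44, f = 31, h = 5.
Median ≈ 10 + ((65 − 44) / 31) × 5 = 13.3871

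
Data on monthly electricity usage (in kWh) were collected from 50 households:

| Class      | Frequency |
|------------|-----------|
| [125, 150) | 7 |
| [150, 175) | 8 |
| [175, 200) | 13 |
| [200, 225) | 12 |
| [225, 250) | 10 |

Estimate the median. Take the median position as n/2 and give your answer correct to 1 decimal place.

194.2

Cumulative frequencies: 7, 15, 28, 40, 50
n = 50; position = n/2 = 25.
This falls in the class [175, 200): L = 175, F = 15, f = 13, h = 25.
Median ≈ 175 + ((25 − 15) / 13) × 25 = 194.2308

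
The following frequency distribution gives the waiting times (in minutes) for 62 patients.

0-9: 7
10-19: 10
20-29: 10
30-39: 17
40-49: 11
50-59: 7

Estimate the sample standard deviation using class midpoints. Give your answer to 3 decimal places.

Midpoints: 4.5, 14.5, 24.5, 34.5, 44.5, 54.5
n = 62, Σfm = 1879, mean = 30.3065
Σfm² = 71055.5
Σf(m − x̄)² = Σfm² − (Σfm)²/n = 71055.5 − 1879²/62 = 14109.6774
Sample variance = 14109.6774 / 61 = 231.3062
Standard deviation = √231.3062 = 15.2088

15.209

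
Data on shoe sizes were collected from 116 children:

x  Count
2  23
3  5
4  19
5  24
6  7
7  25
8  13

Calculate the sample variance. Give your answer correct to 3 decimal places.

Values: 2, 3, 4, 5, 6, 7, 8
n = 116, Σfx = 578, mean = 4.9828
Σfx² = 3350
Σf(x − x̄)² = Σfx² − (Σfx)²/n = 3350 − 578²/116 = 469.9655
Sample variance = 469.9655 / 115 = 4.0867

4.087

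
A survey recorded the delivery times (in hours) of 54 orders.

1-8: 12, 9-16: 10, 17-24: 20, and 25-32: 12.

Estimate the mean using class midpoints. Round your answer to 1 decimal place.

17.2

Midpoints: 4.5, 12.5, 20.5, 28.5
Σfm = 12×4.5 + 10×12.5 + 20×20.5 + 12×28.5 = 931
n = Σf = 54
Mean = 931 / 54 = 17.2407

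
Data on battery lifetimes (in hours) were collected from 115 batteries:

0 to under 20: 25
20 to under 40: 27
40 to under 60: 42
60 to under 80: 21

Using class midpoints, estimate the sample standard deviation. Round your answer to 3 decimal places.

Midpoints: 10, 30, 50, 70
n = 115, Σfm = 4630, mean = 40.2609
Σfm² = 234700
Σf(m − x̄)² = Σfm² − (Σfm)²/n = 234700 − 4630²/115 = 48292.1739
Sample variance = 48292.1739 / 114 = 423.6156
Standard deviation = √423.6156 = 20.5819

20.582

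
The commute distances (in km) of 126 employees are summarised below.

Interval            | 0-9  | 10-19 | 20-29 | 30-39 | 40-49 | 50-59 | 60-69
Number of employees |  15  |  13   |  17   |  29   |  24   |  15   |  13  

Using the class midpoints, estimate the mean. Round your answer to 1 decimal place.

34.9

Midpoints: 4.5, 14.5, 24.5, 34.5, 44.5, 54.5, 64.5
Σfm = 15×4.5 + 13×14.5 + 17×24.5 + 29×34.5 + 24×44.5 + 15×54.5 + 13×64.5 = 4397
n = Σf = 126
Mean = 4397 / 126 = 34.8968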